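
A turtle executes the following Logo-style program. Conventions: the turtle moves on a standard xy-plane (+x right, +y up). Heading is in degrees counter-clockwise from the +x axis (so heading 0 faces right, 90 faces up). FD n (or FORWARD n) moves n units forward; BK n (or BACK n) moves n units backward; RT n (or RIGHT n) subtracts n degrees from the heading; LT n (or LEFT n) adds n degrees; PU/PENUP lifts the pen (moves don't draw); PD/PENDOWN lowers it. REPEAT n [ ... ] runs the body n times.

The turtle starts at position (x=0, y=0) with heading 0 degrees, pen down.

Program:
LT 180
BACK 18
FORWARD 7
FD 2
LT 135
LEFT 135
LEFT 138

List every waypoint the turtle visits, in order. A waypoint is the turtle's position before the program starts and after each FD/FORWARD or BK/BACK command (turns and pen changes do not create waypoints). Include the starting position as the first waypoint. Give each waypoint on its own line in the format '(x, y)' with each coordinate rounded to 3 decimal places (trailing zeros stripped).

Answer: (0, 0)
(18, 0)
(11, 0)
(9, 0)

Derivation:
Executing turtle program step by step:
Start: pos=(0,0), heading=0, pen down
LT 180: heading 0 -> 180
BK 18: (0,0) -> (18,0) [heading=180, draw]
FD 7: (18,0) -> (11,0) [heading=180, draw]
FD 2: (11,0) -> (9,0) [heading=180, draw]
LT 135: heading 180 -> 315
LT 135: heading 315 -> 90
LT 138: heading 90 -> 228
Final: pos=(9,0), heading=228, 3 segment(s) drawn
Waypoints (4 total):
(0, 0)
(18, 0)
(11, 0)
(9, 0)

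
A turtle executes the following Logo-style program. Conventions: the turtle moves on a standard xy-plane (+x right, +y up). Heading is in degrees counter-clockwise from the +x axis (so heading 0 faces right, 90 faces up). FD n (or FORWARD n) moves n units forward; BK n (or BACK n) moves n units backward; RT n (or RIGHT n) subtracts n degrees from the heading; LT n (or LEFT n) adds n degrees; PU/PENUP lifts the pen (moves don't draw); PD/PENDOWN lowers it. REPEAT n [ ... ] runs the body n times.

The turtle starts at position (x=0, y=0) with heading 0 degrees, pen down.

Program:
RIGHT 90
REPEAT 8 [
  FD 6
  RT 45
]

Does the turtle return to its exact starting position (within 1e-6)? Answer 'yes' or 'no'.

Executing turtle program step by step:
Start: pos=(0,0), heading=0, pen down
RT 90: heading 0 -> 270
REPEAT 8 [
  -- iteration 1/8 --
  FD 6: (0,0) -> (0,-6) [heading=270, draw]
  RT 45: heading 270 -> 225
  -- iteration 2/8 --
  FD 6: (0,-6) -> (-4.243,-10.243) [heading=225, draw]
  RT 45: heading 225 -> 180
  -- iteration 3/8 --
  FD 6: (-4.243,-10.243) -> (-10.243,-10.243) [heading=180, draw]
  RT 45: heading 180 -> 135
  -- iteration 4/8 --
  FD 6: (-10.243,-10.243) -> (-14.485,-6) [heading=135, draw]
  RT 45: heading 135 -> 90
  -- iteration 5/8 --
  FD 6: (-14.485,-6) -> (-14.485,0) [heading=90, draw]
  RT 45: heading 90 -> 45
  -- iteration 6/8 --
  FD 6: (-14.485,0) -> (-10.243,4.243) [heading=45, draw]
  RT 45: heading 45 -> 0
  -- iteration 7/8 --
  FD 6: (-10.243,4.243) -> (-4.243,4.243) [heading=0, draw]
  RT 45: heading 0 -> 315
  -- iteration 8/8 --
  FD 6: (-4.243,4.243) -> (0,0) [heading=315, draw]
  RT 45: heading 315 -> 270
]
Final: pos=(0,0), heading=270, 8 segment(s) drawn

Start position: (0, 0)
Final position: (0, 0)
Distance = 0; < 1e-6 -> CLOSED

Answer: yes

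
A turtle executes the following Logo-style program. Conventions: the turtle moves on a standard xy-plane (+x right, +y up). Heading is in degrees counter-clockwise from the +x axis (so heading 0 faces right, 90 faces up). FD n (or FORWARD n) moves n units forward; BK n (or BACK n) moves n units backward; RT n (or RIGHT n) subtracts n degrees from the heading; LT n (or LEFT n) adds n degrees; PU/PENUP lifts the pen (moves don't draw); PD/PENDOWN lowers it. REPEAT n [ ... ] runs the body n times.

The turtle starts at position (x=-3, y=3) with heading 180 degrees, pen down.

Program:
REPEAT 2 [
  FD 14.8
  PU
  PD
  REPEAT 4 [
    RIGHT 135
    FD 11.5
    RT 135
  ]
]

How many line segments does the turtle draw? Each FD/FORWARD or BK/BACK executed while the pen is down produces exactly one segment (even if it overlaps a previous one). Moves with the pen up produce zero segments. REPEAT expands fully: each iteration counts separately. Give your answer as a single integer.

Executing turtle program step by step:
Start: pos=(-3,3), heading=180, pen down
REPEAT 2 [
  -- iteration 1/2 --
  FD 14.8: (-3,3) -> (-17.8,3) [heading=180, draw]
  PU: pen up
  PD: pen down
  REPEAT 4 [
    -- iteration 1/4 --
    RT 135: heading 180 -> 45
    FD 11.5: (-17.8,3) -> (-9.668,11.132) [heading=45, draw]
    RT 135: heading 45 -> 270
    -- iteration 2/4 --
    RT 135: heading 270 -> 135
    FD 11.5: (-9.668,11.132) -> (-17.8,19.263) [heading=135, draw]
    RT 135: heading 135 -> 0
    -- iteration 3/4 --
    RT 135: heading 0 -> 225
    FD 11.5: (-17.8,19.263) -> (-25.932,11.132) [heading=225, draw]
    RT 135: heading 225 -> 90
    -- iteration 4/4 --
    RT 135: heading 90 -> 315
    FD 11.5: (-25.932,11.132) -> (-17.8,3) [heading=315, draw]
    RT 135: heading 315 -> 180
  ]
  -- iteration 2/2 --
  FD 14.8: (-17.8,3) -> (-32.6,3) [heading=180, draw]
  PU: pen up
  PD: pen down
  REPEAT 4 [
    -- iteration 1/4 --
    RT 135: heading 180 -> 45
    FD 11.5: (-32.6,3) -> (-24.468,11.132) [heading=45, draw]
    RT 135: heading 45 -> 270
    -- iteration 2/4 --
    RT 135: heading 270 -> 135
    FD 11.5: (-24.468,11.132) -> (-32.6,19.263) [heading=135, draw]
    RT 135: heading 135 -> 0
    -- iteration 3/4 --
    RT 135: heading 0 -> 225
    FD 11.5: (-32.6,19.263) -> (-40.732,11.132) [heading=225, draw]
    RT 135: heading 225 -> 90
    -- iteration 4/4 --
    RT 135: heading 90 -> 315
    FD 11.5: (-40.732,11.132) -> (-32.6,3) [heading=315, draw]
    RT 135: heading 315 -> 180
  ]
]
Final: pos=(-32.6,3), heading=180, 10 segment(s) drawn
Segments drawn: 10

Answer: 10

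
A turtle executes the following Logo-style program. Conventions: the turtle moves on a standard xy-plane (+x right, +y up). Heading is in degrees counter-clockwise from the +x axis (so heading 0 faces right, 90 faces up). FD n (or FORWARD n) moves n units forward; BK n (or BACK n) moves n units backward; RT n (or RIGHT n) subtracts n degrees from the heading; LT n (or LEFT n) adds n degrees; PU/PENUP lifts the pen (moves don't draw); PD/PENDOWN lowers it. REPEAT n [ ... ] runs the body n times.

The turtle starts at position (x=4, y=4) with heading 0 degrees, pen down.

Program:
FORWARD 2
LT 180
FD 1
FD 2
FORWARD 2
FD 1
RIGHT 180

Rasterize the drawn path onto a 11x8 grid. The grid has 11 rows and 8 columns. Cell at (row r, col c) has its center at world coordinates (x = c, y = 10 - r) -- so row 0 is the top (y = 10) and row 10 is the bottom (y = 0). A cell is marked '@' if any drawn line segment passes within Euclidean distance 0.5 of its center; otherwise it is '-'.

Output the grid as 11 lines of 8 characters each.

Segment 0: (4,4) -> (6,4)
Segment 1: (6,4) -> (5,4)
Segment 2: (5,4) -> (3,4)
Segment 3: (3,4) -> (1,4)
Segment 4: (1,4) -> (0,4)

Answer: --------
--------
--------
--------
--------
--------
@@@@@@@-
--------
--------
--------
--------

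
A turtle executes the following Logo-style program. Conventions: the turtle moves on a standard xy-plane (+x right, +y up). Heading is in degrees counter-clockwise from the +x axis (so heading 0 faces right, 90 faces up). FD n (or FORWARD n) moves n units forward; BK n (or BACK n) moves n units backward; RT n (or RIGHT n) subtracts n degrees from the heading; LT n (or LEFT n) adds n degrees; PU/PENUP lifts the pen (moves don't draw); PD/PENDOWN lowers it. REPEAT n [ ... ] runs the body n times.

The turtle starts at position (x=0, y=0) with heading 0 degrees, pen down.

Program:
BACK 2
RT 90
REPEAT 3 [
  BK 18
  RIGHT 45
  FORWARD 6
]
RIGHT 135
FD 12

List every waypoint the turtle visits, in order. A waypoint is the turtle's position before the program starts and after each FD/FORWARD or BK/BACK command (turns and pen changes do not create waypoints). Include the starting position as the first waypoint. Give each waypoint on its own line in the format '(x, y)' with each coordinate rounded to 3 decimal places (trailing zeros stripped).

Answer: (0, 0)
(-2, 0)
(-2, 18)
(-6.243, 13.757)
(6.485, 26.485)
(0.485, 26.485)
(18.485, 26.485)
(14.243, 30.728)
(26.243, 30.728)

Derivation:
Executing turtle program step by step:
Start: pos=(0,0), heading=0, pen down
BK 2: (0,0) -> (-2,0) [heading=0, draw]
RT 90: heading 0 -> 270
REPEAT 3 [
  -- iteration 1/3 --
  BK 18: (-2,0) -> (-2,18) [heading=270, draw]
  RT 45: heading 270 -> 225
  FD 6: (-2,18) -> (-6.243,13.757) [heading=225, draw]
  -- iteration 2/3 --
  BK 18: (-6.243,13.757) -> (6.485,26.485) [heading=225, draw]
  RT 45: heading 225 -> 180
  FD 6: (6.485,26.485) -> (0.485,26.485) [heading=180, draw]
  -- iteration 3/3 --
  BK 18: (0.485,26.485) -> (18.485,26.485) [heading=180, draw]
  RT 45: heading 180 -> 135
  FD 6: (18.485,26.485) -> (14.243,30.728) [heading=135, draw]
]
RT 135: heading 135 -> 0
FD 12: (14.243,30.728) -> (26.243,30.728) [heading=0, draw]
Final: pos=(26.243,30.728), heading=0, 8 segment(s) drawn
Waypoints (9 total):
(0, 0)
(-2, 0)
(-2, 18)
(-6.243, 13.757)
(6.485, 26.485)
(0.485, 26.485)
(18.485, 26.485)
(14.243, 30.728)
(26.243, 30.728)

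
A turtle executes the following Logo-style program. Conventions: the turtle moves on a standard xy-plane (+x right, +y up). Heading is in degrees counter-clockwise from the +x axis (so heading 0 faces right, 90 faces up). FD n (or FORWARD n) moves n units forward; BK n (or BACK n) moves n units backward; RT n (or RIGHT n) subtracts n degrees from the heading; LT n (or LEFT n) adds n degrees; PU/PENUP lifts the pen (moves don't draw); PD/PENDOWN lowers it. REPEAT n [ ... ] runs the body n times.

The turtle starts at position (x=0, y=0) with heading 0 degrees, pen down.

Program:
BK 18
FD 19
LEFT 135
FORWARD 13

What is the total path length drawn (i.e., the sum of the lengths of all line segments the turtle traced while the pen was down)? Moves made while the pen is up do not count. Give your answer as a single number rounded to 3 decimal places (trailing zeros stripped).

Answer: 50

Derivation:
Executing turtle program step by step:
Start: pos=(0,0), heading=0, pen down
BK 18: (0,0) -> (-18,0) [heading=0, draw]
FD 19: (-18,0) -> (1,0) [heading=0, draw]
LT 135: heading 0 -> 135
FD 13: (1,0) -> (-8.192,9.192) [heading=135, draw]
Final: pos=(-8.192,9.192), heading=135, 3 segment(s) drawn

Segment lengths:
  seg 1: (0,0) -> (-18,0), length = 18
  seg 2: (-18,0) -> (1,0), length = 19
  seg 3: (1,0) -> (-8.192,9.192), length = 13
Total = 50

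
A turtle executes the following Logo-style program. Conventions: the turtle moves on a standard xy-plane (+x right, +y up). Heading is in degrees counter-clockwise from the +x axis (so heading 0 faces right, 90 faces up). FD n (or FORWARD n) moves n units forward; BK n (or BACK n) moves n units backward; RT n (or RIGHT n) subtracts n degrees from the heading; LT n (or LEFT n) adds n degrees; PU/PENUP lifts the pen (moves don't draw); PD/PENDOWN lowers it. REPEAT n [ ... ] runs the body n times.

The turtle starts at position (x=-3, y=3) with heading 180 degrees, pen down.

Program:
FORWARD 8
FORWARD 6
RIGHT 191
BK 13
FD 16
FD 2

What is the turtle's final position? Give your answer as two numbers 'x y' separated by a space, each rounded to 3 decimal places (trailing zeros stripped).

Executing turtle program step by step:
Start: pos=(-3,3), heading=180, pen down
FD 8: (-3,3) -> (-11,3) [heading=180, draw]
FD 6: (-11,3) -> (-17,3) [heading=180, draw]
RT 191: heading 180 -> 349
BK 13: (-17,3) -> (-29.761,5.481) [heading=349, draw]
FD 16: (-29.761,5.481) -> (-14.055,2.428) [heading=349, draw]
FD 2: (-14.055,2.428) -> (-12.092,2.046) [heading=349, draw]
Final: pos=(-12.092,2.046), heading=349, 5 segment(s) drawn

Answer: -12.092 2.046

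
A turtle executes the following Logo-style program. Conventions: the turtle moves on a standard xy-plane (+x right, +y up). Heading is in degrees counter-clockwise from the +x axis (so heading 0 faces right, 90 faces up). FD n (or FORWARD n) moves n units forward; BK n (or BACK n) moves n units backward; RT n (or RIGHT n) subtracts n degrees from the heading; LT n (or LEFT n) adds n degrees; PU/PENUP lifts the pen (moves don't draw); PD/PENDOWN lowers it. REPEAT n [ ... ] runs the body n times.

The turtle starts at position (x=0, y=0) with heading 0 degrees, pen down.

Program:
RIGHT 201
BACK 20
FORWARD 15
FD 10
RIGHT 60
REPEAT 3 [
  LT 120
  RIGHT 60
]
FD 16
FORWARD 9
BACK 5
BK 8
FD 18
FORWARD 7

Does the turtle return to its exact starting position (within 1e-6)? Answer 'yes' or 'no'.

Executing turtle program step by step:
Start: pos=(0,0), heading=0, pen down
RT 201: heading 0 -> 159
BK 20: (0,0) -> (18.672,-7.167) [heading=159, draw]
FD 15: (18.672,-7.167) -> (4.668,-1.792) [heading=159, draw]
FD 10: (4.668,-1.792) -> (-4.668,1.792) [heading=159, draw]
RT 60: heading 159 -> 99
REPEAT 3 [
  -- iteration 1/3 --
  LT 120: heading 99 -> 219
  RT 60: heading 219 -> 159
  -- iteration 2/3 --
  LT 120: heading 159 -> 279
  RT 60: heading 279 -> 219
  -- iteration 3/3 --
  LT 120: heading 219 -> 339
  RT 60: heading 339 -> 279
]
FD 16: (-4.668,1.792) -> (-2.165,-14.011) [heading=279, draw]
FD 9: (-2.165,-14.011) -> (-0.757,-22.9) [heading=279, draw]
BK 5: (-0.757,-22.9) -> (-1.539,-17.962) [heading=279, draw]
BK 8: (-1.539,-17.962) -> (-2.791,-10.06) [heading=279, draw]
FD 18: (-2.791,-10.06) -> (0.025,-27.839) [heading=279, draw]
FD 7: (0.025,-27.839) -> (1.12,-34.753) [heading=279, draw]
Final: pos=(1.12,-34.753), heading=279, 9 segment(s) drawn

Start position: (0, 0)
Final position: (1.12, -34.753)
Distance = 34.771; >= 1e-6 -> NOT closed

Answer: no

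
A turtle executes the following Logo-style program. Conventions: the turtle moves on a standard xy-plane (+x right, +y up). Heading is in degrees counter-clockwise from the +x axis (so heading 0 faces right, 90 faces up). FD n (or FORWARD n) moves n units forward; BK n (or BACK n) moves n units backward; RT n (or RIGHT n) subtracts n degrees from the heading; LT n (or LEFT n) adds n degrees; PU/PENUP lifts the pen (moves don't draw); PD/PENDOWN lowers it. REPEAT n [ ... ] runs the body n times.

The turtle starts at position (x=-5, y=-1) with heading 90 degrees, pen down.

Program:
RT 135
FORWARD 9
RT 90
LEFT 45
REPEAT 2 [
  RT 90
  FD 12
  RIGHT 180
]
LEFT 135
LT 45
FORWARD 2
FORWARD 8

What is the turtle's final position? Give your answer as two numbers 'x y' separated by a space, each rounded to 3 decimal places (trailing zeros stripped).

Executing turtle program step by step:
Start: pos=(-5,-1), heading=90, pen down
RT 135: heading 90 -> 315
FD 9: (-5,-1) -> (1.364,-7.364) [heading=315, draw]
RT 90: heading 315 -> 225
LT 45: heading 225 -> 270
REPEAT 2 [
  -- iteration 1/2 --
  RT 90: heading 270 -> 180
  FD 12: (1.364,-7.364) -> (-10.636,-7.364) [heading=180, draw]
  RT 180: heading 180 -> 0
  -- iteration 2/2 --
  RT 90: heading 0 -> 270
  FD 12: (-10.636,-7.364) -> (-10.636,-19.364) [heading=270, draw]
  RT 180: heading 270 -> 90
]
LT 135: heading 90 -> 225
LT 45: heading 225 -> 270
FD 2: (-10.636,-19.364) -> (-10.636,-21.364) [heading=270, draw]
FD 8: (-10.636,-21.364) -> (-10.636,-29.364) [heading=270, draw]
Final: pos=(-10.636,-29.364), heading=270, 5 segment(s) drawn

Answer: -10.636 -29.364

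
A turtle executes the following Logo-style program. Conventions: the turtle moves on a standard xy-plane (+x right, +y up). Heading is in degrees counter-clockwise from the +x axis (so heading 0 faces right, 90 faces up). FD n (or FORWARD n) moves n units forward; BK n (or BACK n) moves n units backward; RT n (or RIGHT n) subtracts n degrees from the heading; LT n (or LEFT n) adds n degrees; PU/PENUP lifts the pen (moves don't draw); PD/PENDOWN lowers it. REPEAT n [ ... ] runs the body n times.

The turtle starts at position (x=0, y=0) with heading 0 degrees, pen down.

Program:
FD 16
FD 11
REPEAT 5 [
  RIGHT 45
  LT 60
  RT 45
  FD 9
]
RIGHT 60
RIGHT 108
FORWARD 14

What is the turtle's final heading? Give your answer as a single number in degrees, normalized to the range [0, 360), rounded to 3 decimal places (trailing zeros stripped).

Answer: 42

Derivation:
Executing turtle program step by step:
Start: pos=(0,0), heading=0, pen down
FD 16: (0,0) -> (16,0) [heading=0, draw]
FD 11: (16,0) -> (27,0) [heading=0, draw]
REPEAT 5 [
  -- iteration 1/5 --
  RT 45: heading 0 -> 315
  LT 60: heading 315 -> 15
  RT 45: heading 15 -> 330
  FD 9: (27,0) -> (34.794,-4.5) [heading=330, draw]
  -- iteration 2/5 --
  RT 45: heading 330 -> 285
  LT 60: heading 285 -> 345
  RT 45: heading 345 -> 300
  FD 9: (34.794,-4.5) -> (39.294,-12.294) [heading=300, draw]
  -- iteration 3/5 --
  RT 45: heading 300 -> 255
  LT 60: heading 255 -> 315
  RT 45: heading 315 -> 270
  FD 9: (39.294,-12.294) -> (39.294,-21.294) [heading=270, draw]
  -- iteration 4/5 --
  RT 45: heading 270 -> 225
  LT 60: heading 225 -> 285
  RT 45: heading 285 -> 240
  FD 9: (39.294,-21.294) -> (34.794,-29.088) [heading=240, draw]
  -- iteration 5/5 --
  RT 45: heading 240 -> 195
  LT 60: heading 195 -> 255
  RT 45: heading 255 -> 210
  FD 9: (34.794,-29.088) -> (27,-33.588) [heading=210, draw]
]
RT 60: heading 210 -> 150
RT 108: heading 150 -> 42
FD 14: (27,-33.588) -> (37.404,-24.221) [heading=42, draw]
Final: pos=(37.404,-24.221), heading=42, 8 segment(s) drawn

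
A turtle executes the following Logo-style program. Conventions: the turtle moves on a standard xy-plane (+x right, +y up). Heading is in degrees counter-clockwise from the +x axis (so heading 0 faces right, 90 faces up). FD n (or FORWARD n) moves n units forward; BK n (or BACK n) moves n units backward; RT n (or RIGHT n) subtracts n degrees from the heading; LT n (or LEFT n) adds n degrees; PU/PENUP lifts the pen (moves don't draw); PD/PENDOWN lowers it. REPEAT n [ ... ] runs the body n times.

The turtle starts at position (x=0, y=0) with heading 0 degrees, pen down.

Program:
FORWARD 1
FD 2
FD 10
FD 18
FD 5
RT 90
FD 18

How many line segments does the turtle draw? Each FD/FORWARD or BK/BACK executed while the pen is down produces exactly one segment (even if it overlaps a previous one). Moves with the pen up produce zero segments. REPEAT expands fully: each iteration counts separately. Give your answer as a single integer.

Answer: 6

Derivation:
Executing turtle program step by step:
Start: pos=(0,0), heading=0, pen down
FD 1: (0,0) -> (1,0) [heading=0, draw]
FD 2: (1,0) -> (3,0) [heading=0, draw]
FD 10: (3,0) -> (13,0) [heading=0, draw]
FD 18: (13,0) -> (31,0) [heading=0, draw]
FD 5: (31,0) -> (36,0) [heading=0, draw]
RT 90: heading 0 -> 270
FD 18: (36,0) -> (36,-18) [heading=270, draw]
Final: pos=(36,-18), heading=270, 6 segment(s) drawn
Segments drawn: 6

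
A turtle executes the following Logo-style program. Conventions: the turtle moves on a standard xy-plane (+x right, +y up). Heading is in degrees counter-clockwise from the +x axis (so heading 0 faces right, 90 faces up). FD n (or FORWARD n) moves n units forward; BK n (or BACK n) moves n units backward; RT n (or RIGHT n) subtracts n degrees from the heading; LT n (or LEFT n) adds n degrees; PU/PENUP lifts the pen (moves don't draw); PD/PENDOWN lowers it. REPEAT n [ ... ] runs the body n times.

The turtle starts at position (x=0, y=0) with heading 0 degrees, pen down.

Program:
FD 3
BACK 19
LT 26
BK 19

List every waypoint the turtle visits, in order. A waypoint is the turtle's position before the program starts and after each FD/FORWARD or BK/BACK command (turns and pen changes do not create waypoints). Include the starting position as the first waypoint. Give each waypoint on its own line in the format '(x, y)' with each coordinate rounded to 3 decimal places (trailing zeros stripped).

Answer: (0, 0)
(3, 0)
(-16, 0)
(-33.077, -8.329)

Derivation:
Executing turtle program step by step:
Start: pos=(0,0), heading=0, pen down
FD 3: (0,0) -> (3,0) [heading=0, draw]
BK 19: (3,0) -> (-16,0) [heading=0, draw]
LT 26: heading 0 -> 26
BK 19: (-16,0) -> (-33.077,-8.329) [heading=26, draw]
Final: pos=(-33.077,-8.329), heading=26, 3 segment(s) drawn
Waypoints (4 total):
(0, 0)
(3, 0)
(-16, 0)
(-33.077, -8.329)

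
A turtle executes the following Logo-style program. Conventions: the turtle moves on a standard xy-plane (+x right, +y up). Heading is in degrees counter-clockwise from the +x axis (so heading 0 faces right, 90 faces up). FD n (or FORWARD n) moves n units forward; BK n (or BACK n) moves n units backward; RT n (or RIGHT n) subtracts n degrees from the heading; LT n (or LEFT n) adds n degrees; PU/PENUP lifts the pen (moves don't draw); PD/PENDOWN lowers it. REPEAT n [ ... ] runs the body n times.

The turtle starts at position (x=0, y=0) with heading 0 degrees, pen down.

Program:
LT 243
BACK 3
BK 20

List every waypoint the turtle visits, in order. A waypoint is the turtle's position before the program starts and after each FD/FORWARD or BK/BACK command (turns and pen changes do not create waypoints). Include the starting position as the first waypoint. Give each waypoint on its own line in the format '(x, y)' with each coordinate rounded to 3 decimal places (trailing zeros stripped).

Executing turtle program step by step:
Start: pos=(0,0), heading=0, pen down
LT 243: heading 0 -> 243
BK 3: (0,0) -> (1.362,2.673) [heading=243, draw]
BK 20: (1.362,2.673) -> (10.442,20.493) [heading=243, draw]
Final: pos=(10.442,20.493), heading=243, 2 segment(s) drawn
Waypoints (3 total):
(0, 0)
(1.362, 2.673)
(10.442, 20.493)

Answer: (0, 0)
(1.362, 2.673)
(10.442, 20.493)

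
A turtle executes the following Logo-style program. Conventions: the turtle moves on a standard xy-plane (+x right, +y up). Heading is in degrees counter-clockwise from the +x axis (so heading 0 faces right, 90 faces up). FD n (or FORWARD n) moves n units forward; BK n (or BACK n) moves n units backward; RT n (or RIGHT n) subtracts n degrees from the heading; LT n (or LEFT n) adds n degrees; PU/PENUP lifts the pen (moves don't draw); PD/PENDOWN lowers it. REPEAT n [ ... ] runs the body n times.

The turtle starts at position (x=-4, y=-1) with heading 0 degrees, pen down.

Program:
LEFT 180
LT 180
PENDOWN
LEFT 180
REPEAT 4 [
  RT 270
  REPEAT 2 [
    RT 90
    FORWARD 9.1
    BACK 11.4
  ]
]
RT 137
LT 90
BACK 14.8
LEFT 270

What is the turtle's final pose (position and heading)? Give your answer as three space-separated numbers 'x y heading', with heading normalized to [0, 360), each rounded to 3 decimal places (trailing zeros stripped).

Answer: 6.094 -11.824 43

Derivation:
Executing turtle program step by step:
Start: pos=(-4,-1), heading=0, pen down
LT 180: heading 0 -> 180
LT 180: heading 180 -> 0
PD: pen down
LT 180: heading 0 -> 180
REPEAT 4 [
  -- iteration 1/4 --
  RT 270: heading 180 -> 270
  REPEAT 2 [
    -- iteration 1/2 --
    RT 90: heading 270 -> 180
    FD 9.1: (-4,-1) -> (-13.1,-1) [heading=180, draw]
    BK 11.4: (-13.1,-1) -> (-1.7,-1) [heading=180, draw]
    -- iteration 2/2 --
    RT 90: heading 180 -> 90
    FD 9.1: (-1.7,-1) -> (-1.7,8.1) [heading=90, draw]
    BK 11.4: (-1.7,8.1) -> (-1.7,-3.3) [heading=90, draw]
  ]
  -- iteration 2/4 --
  RT 270: heading 90 -> 180
  REPEAT 2 [
    -- iteration 1/2 --
    RT 90: heading 180 -> 90
    FD 9.1: (-1.7,-3.3) -> (-1.7,5.8) [heading=90, draw]
    BK 11.4: (-1.7,5.8) -> (-1.7,-5.6) [heading=90, draw]
    -- iteration 2/2 --
    RT 90: heading 90 -> 0
    FD 9.1: (-1.7,-5.6) -> (7.4,-5.6) [heading=0, draw]
    BK 11.4: (7.4,-5.6) -> (-4,-5.6) [heading=0, draw]
  ]
  -- iteration 3/4 --
  RT 270: heading 0 -> 90
  REPEAT 2 [
    -- iteration 1/2 --
    RT 90: heading 90 -> 0
    FD 9.1: (-4,-5.6) -> (5.1,-5.6) [heading=0, draw]
    BK 11.4: (5.1,-5.6) -> (-6.3,-5.6) [heading=0, draw]
    -- iteration 2/2 --
    RT 90: heading 0 -> 270
    FD 9.1: (-6.3,-5.6) -> (-6.3,-14.7) [heading=270, draw]
    BK 11.4: (-6.3,-14.7) -> (-6.3,-3.3) [heading=270, draw]
  ]
  -- iteration 4/4 --
  RT 270: heading 270 -> 0
  REPEAT 2 [
    -- iteration 1/2 --
    RT 90: heading 0 -> 270
    FD 9.1: (-6.3,-3.3) -> (-6.3,-12.4) [heading=270, draw]
    BK 11.4: (-6.3,-12.4) -> (-6.3,-1) [heading=270, draw]
    -- iteration 2/2 --
    RT 90: heading 270 -> 180
    FD 9.1: (-6.3,-1) -> (-15.4,-1) [heading=180, draw]
    BK 11.4: (-15.4,-1) -> (-4,-1) [heading=180, draw]
  ]
]
RT 137: heading 180 -> 43
LT 90: heading 43 -> 133
BK 14.8: (-4,-1) -> (6.094,-11.824) [heading=133, draw]
LT 270: heading 133 -> 43
Final: pos=(6.094,-11.824), heading=43, 17 segment(s) drawn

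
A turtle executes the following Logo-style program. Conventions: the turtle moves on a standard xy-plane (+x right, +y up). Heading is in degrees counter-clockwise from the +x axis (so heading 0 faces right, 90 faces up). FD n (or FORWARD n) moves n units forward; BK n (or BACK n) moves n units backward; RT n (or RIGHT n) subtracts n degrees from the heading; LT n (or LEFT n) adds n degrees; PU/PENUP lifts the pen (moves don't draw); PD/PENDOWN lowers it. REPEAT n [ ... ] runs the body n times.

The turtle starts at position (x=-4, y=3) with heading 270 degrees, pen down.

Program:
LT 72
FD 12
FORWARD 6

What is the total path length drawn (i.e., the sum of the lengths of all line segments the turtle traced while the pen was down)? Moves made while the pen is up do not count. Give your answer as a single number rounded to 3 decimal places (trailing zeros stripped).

Executing turtle program step by step:
Start: pos=(-4,3), heading=270, pen down
LT 72: heading 270 -> 342
FD 12: (-4,3) -> (7.413,-0.708) [heading=342, draw]
FD 6: (7.413,-0.708) -> (13.119,-2.562) [heading=342, draw]
Final: pos=(13.119,-2.562), heading=342, 2 segment(s) drawn

Segment lengths:
  seg 1: (-4,3) -> (7.413,-0.708), length = 12
  seg 2: (7.413,-0.708) -> (13.119,-2.562), length = 6
Total = 18

Answer: 18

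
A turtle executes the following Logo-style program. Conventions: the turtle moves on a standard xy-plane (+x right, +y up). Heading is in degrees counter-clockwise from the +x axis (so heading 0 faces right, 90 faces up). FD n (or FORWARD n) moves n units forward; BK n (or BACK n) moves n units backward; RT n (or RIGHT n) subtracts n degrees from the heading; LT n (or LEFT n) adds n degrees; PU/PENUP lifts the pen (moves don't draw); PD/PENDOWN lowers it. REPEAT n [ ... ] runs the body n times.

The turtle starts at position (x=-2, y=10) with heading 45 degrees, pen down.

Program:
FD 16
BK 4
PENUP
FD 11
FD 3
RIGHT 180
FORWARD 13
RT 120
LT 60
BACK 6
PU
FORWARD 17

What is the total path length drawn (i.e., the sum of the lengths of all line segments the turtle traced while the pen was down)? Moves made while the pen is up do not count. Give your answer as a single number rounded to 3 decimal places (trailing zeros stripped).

Executing turtle program step by step:
Start: pos=(-2,10), heading=45, pen down
FD 16: (-2,10) -> (9.314,21.314) [heading=45, draw]
BK 4: (9.314,21.314) -> (6.485,18.485) [heading=45, draw]
PU: pen up
FD 11: (6.485,18.485) -> (14.263,26.263) [heading=45, move]
FD 3: (14.263,26.263) -> (16.385,28.385) [heading=45, move]
RT 180: heading 45 -> 225
FD 13: (16.385,28.385) -> (7.192,19.192) [heading=225, move]
RT 120: heading 225 -> 105
LT 60: heading 105 -> 165
BK 6: (7.192,19.192) -> (12.988,17.639) [heading=165, move]
PU: pen up
FD 17: (12.988,17.639) -> (-3.433,22.039) [heading=165, move]
Final: pos=(-3.433,22.039), heading=165, 2 segment(s) drawn

Segment lengths:
  seg 1: (-2,10) -> (9.314,21.314), length = 16
  seg 2: (9.314,21.314) -> (6.485,18.485), length = 4
Total = 20

Answer: 20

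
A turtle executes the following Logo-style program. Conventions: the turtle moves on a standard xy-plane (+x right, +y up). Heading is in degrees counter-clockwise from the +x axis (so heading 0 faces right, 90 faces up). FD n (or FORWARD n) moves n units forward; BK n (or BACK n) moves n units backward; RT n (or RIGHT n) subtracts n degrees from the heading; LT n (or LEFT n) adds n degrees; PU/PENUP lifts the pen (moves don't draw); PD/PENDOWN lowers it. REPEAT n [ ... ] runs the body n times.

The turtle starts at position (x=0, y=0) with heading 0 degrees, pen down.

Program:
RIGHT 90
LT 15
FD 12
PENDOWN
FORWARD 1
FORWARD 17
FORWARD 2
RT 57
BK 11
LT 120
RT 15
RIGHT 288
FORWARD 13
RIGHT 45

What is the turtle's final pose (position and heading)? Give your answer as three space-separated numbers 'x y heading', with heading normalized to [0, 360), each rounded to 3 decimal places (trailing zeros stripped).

Executing turtle program step by step:
Start: pos=(0,0), heading=0, pen down
RT 90: heading 0 -> 270
LT 15: heading 270 -> 285
FD 12: (0,0) -> (3.106,-11.591) [heading=285, draw]
PD: pen down
FD 1: (3.106,-11.591) -> (3.365,-12.557) [heading=285, draw]
FD 17: (3.365,-12.557) -> (7.765,-28.978) [heading=285, draw]
FD 2: (7.765,-28.978) -> (8.282,-30.91) [heading=285, draw]
RT 57: heading 285 -> 228
BK 11: (8.282,-30.91) -> (15.643,-22.735) [heading=228, draw]
LT 120: heading 228 -> 348
RT 15: heading 348 -> 333
RT 288: heading 333 -> 45
FD 13: (15.643,-22.735) -> (24.835,-13.543) [heading=45, draw]
RT 45: heading 45 -> 0
Final: pos=(24.835,-13.543), heading=0, 6 segment(s) drawn

Answer: 24.835 -13.543 0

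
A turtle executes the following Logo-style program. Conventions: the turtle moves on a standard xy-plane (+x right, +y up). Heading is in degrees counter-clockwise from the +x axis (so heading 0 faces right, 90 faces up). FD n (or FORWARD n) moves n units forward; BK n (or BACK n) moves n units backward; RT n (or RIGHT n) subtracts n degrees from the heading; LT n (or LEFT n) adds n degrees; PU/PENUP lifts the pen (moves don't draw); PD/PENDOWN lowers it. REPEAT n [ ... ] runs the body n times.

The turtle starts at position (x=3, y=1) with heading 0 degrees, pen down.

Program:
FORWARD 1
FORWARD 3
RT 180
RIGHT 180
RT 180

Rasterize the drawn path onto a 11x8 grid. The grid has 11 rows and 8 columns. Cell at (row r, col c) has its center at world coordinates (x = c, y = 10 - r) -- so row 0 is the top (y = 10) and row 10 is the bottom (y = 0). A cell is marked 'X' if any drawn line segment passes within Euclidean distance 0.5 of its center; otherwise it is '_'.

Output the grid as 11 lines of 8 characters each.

Segment 0: (3,1) -> (4,1)
Segment 1: (4,1) -> (7,1)

Answer: ________
________
________
________
________
________
________
________
________
___XXXXX
________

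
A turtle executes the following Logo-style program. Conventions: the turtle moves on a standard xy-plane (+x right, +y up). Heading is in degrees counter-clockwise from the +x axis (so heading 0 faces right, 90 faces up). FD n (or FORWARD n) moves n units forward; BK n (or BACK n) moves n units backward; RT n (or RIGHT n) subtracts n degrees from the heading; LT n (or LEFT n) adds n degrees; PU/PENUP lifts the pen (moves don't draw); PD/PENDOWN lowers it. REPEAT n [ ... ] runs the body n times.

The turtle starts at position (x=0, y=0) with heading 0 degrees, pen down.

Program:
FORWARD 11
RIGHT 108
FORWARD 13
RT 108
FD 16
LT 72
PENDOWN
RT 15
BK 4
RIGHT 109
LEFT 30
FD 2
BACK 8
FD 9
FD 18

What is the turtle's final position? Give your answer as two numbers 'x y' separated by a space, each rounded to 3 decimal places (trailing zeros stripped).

Executing turtle program step by step:
Start: pos=(0,0), heading=0, pen down
FD 11: (0,0) -> (11,0) [heading=0, draw]
RT 108: heading 0 -> 252
FD 13: (11,0) -> (6.983,-12.364) [heading=252, draw]
RT 108: heading 252 -> 144
FD 16: (6.983,-12.364) -> (-5.961,-2.959) [heading=144, draw]
LT 72: heading 144 -> 216
PD: pen down
RT 15: heading 216 -> 201
BK 4: (-5.961,-2.959) -> (-2.227,-1.526) [heading=201, draw]
RT 109: heading 201 -> 92
LT 30: heading 92 -> 122
FD 2: (-2.227,-1.526) -> (-3.287,0.17) [heading=122, draw]
BK 8: (-3.287,0.17) -> (0.952,-6.614) [heading=122, draw]
FD 9: (0.952,-6.614) -> (-3.817,1.018) [heading=122, draw]
FD 18: (-3.817,1.018) -> (-13.355,16.283) [heading=122, draw]
Final: pos=(-13.355,16.283), heading=122, 8 segment(s) drawn

Answer: -13.355 16.283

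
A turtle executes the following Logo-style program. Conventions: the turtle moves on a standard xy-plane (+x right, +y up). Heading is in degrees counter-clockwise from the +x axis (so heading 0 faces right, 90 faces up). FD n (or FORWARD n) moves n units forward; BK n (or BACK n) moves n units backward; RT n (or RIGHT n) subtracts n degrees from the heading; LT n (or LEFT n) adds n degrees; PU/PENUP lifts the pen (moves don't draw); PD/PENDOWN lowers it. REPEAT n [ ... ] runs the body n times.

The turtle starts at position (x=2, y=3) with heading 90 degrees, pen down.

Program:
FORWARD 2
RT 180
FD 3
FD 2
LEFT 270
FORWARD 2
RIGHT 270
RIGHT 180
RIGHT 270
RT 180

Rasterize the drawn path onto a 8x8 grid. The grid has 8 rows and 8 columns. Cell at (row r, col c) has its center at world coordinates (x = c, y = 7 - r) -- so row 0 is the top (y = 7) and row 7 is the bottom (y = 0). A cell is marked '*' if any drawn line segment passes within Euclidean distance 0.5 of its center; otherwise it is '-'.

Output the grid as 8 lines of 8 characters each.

Segment 0: (2,3) -> (2,5)
Segment 1: (2,5) -> (2,2)
Segment 2: (2,2) -> (2,0)
Segment 3: (2,0) -> (0,0)

Answer: --------
--------
--*-----
--*-----
--*-----
--*-----
--*-----
***-----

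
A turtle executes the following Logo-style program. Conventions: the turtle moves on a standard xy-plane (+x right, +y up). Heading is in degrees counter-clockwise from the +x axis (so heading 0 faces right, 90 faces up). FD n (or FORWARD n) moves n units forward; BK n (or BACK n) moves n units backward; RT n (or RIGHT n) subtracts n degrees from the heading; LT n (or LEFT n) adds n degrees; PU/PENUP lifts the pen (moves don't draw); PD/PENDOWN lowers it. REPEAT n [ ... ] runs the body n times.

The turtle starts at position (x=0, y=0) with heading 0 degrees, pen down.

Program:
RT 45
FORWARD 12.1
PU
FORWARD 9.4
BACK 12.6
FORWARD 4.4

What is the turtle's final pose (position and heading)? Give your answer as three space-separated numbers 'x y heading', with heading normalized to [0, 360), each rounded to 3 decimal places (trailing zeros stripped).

Executing turtle program step by step:
Start: pos=(0,0), heading=0, pen down
RT 45: heading 0 -> 315
FD 12.1: (0,0) -> (8.556,-8.556) [heading=315, draw]
PU: pen up
FD 9.4: (8.556,-8.556) -> (15.203,-15.203) [heading=315, move]
BK 12.6: (15.203,-15.203) -> (6.293,-6.293) [heading=315, move]
FD 4.4: (6.293,-6.293) -> (9.405,-9.405) [heading=315, move]
Final: pos=(9.405,-9.405), heading=315, 1 segment(s) drawn

Answer: 9.405 -9.405 315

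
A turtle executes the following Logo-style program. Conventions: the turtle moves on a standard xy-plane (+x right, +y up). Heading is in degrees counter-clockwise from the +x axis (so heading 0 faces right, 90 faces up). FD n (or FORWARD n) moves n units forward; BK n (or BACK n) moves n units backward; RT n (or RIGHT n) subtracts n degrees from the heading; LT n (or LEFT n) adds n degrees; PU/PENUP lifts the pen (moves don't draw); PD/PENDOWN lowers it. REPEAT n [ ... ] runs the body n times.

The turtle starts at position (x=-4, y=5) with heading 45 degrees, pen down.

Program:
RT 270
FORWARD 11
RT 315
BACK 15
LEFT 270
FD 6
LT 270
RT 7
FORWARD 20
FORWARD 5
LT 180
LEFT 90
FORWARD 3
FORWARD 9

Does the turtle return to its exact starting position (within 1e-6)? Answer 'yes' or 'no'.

Answer: no

Derivation:
Executing turtle program step by step:
Start: pos=(-4,5), heading=45, pen down
RT 270: heading 45 -> 135
FD 11: (-4,5) -> (-11.778,12.778) [heading=135, draw]
RT 315: heading 135 -> 180
BK 15: (-11.778,12.778) -> (3.222,12.778) [heading=180, draw]
LT 270: heading 180 -> 90
FD 6: (3.222,12.778) -> (3.222,18.778) [heading=90, draw]
LT 270: heading 90 -> 0
RT 7: heading 0 -> 353
FD 20: (3.222,18.778) -> (23.073,16.341) [heading=353, draw]
FD 5: (23.073,16.341) -> (28.035,15.731) [heading=353, draw]
LT 180: heading 353 -> 173
LT 90: heading 173 -> 263
FD 3: (28.035,15.731) -> (27.67,12.754) [heading=263, draw]
FD 9: (27.67,12.754) -> (26.573,3.821) [heading=263, draw]
Final: pos=(26.573,3.821), heading=263, 7 segment(s) drawn

Start position: (-4, 5)
Final position: (26.573, 3.821)
Distance = 30.596; >= 1e-6 -> NOT closed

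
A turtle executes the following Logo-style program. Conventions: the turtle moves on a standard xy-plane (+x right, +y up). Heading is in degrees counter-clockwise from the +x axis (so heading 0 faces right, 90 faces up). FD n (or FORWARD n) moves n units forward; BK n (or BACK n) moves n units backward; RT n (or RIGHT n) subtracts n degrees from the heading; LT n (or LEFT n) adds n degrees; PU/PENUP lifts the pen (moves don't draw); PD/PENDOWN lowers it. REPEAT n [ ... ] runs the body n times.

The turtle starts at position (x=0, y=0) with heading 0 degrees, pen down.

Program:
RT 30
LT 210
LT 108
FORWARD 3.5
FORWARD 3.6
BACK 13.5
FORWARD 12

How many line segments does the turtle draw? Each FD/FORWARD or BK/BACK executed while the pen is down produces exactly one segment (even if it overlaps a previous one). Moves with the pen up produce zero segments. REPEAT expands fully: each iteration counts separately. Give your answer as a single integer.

Executing turtle program step by step:
Start: pos=(0,0), heading=0, pen down
RT 30: heading 0 -> 330
LT 210: heading 330 -> 180
LT 108: heading 180 -> 288
FD 3.5: (0,0) -> (1.082,-3.329) [heading=288, draw]
FD 3.6: (1.082,-3.329) -> (2.194,-6.753) [heading=288, draw]
BK 13.5: (2.194,-6.753) -> (-1.978,6.087) [heading=288, draw]
FD 12: (-1.978,6.087) -> (1.73,-5.326) [heading=288, draw]
Final: pos=(1.73,-5.326), heading=288, 4 segment(s) drawn
Segments drawn: 4

Answer: 4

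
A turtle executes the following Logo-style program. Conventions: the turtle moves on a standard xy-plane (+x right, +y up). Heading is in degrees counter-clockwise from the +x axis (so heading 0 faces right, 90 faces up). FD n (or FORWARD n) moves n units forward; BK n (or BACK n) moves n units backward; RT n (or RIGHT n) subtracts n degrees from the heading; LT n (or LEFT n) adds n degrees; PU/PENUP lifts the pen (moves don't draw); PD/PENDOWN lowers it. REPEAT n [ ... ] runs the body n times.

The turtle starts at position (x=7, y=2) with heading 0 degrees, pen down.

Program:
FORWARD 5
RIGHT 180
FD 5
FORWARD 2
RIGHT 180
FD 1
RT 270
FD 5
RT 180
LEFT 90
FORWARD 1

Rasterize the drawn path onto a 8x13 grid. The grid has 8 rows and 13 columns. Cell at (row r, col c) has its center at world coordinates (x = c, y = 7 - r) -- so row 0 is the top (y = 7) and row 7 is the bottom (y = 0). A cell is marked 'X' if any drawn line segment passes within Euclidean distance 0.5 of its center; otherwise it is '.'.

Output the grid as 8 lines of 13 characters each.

Answer: ......XX.....
......X......
......X......
......X......
......X......
.....XXXXXXXX
.............
.............

Derivation:
Segment 0: (7,2) -> (12,2)
Segment 1: (12,2) -> (7,2)
Segment 2: (7,2) -> (5,2)
Segment 3: (5,2) -> (6,2)
Segment 4: (6,2) -> (6,7)
Segment 5: (6,7) -> (7,7)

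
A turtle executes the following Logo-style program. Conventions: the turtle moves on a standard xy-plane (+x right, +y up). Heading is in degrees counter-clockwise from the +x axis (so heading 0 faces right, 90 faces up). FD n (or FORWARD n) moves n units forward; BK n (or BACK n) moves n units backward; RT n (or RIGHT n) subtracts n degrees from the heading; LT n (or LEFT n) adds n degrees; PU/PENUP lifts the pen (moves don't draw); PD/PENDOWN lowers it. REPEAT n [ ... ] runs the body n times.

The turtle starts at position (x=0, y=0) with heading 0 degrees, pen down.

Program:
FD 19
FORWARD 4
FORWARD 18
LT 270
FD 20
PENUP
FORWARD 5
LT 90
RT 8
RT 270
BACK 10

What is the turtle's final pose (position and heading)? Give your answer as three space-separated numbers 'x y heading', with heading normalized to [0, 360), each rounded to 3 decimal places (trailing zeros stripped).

Executing turtle program step by step:
Start: pos=(0,0), heading=0, pen down
FD 19: (0,0) -> (19,0) [heading=0, draw]
FD 4: (19,0) -> (23,0) [heading=0, draw]
FD 18: (23,0) -> (41,0) [heading=0, draw]
LT 270: heading 0 -> 270
FD 20: (41,0) -> (41,-20) [heading=270, draw]
PU: pen up
FD 5: (41,-20) -> (41,-25) [heading=270, move]
LT 90: heading 270 -> 0
RT 8: heading 0 -> 352
RT 270: heading 352 -> 82
BK 10: (41,-25) -> (39.608,-34.903) [heading=82, move]
Final: pos=(39.608,-34.903), heading=82, 4 segment(s) drawn

Answer: 39.608 -34.903 82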